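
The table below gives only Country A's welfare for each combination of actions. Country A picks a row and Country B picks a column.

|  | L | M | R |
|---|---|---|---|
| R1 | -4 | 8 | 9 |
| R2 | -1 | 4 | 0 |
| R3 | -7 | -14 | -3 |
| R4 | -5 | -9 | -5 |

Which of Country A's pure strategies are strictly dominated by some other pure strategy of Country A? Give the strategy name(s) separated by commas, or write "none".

R3, R4

R1: no other strategy beats it everywhere (R2 at M (8>4); R3 at L (-4>-7); R4 at L (-4>-5)).
Nothing dominates R2: R1 at L (-1>-4); R3 at L (-1>-7); R4 at L (-1>-5).
R1 strictly dominates R3 — L: -4>-7, M: 8>-14, R: 9>-3.
R1 strictly dominates R4 — L: -4>-5, M: 8>-9, R: 9>-5.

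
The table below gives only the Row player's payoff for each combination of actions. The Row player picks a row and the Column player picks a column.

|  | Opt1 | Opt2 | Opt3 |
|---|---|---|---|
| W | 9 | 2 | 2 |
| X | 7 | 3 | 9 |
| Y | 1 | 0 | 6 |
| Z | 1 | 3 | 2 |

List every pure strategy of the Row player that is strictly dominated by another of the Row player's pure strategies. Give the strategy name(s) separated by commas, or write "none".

Y

W is not dominated — it holds its own against X at Opt1 (9>7); Y at Opt1 (9>1); Z at Opt1 (9>1).
X is not dominated — it holds its own against W at Opt2 (3>2); Y at Opt1 (7>1); Z at Opt1 (7>1).
Y: dominated, since X does at least as well everywhere (Opt1: 7>1, Opt2: 3>0, Opt3: 9>6).
Nothing dominates Z: W at Opt2 (3>2); X at Opt2 (3=3); Y at Opt1 (1=1).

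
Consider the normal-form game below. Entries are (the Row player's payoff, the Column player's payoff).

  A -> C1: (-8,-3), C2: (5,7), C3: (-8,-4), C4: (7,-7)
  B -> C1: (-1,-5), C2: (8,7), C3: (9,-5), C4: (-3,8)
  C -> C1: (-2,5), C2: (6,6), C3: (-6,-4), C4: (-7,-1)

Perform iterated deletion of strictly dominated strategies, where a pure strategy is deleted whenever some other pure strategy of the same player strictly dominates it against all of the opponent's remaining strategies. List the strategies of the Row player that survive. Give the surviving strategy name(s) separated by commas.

A, B

For the Row player, B strictly dominates C on the remaining columns (C1: -1>-2, C2: 8>6, C3: 9>-6, C4: -3>-7); eliminate C.
Column C1 is eliminated: C2 beats it against every remaining row (A: 7>-3, B: 7>-5).
The Column player's strategy C3 is strictly dominated by C2 (A: 7>-4, B: 7>-5) and is removed.
Among the remaining strategies, none is strictly dominated by another pure strategy of the same player, so the elimination stops.
Surviving strategies — the Row player: {A, B}; the Column player: {C2, C4}.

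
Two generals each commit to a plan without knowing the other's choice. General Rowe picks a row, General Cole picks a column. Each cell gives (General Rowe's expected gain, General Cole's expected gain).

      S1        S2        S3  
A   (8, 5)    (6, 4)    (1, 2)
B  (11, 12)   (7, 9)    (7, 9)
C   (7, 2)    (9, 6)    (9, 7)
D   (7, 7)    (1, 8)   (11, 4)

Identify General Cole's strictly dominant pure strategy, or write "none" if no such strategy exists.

S1 fails to dominate S2 at C (2<6).
S2 fails to dominate S1 at A (4<5).
S3 fails to dominate S1 at A (2<5).
No single strategy dominates all the others.

none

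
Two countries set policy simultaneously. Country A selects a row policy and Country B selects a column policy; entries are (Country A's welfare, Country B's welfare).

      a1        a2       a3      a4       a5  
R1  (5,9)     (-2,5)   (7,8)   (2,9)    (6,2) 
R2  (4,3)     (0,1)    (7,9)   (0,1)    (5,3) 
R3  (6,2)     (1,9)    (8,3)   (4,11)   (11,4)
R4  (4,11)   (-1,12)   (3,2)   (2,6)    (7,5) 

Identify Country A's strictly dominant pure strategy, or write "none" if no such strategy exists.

R3 vs R1: a1: 6>5, a2: 1>-2, a3: 8>7, a4: 4>2, a5: 11>6.
R3 vs R2: a1: 6>4, a2: 1>0, a3: 8>7, a4: 4>0, a5: 11>5.
R3 vs R4: a1: 6>4, a2: 1>-1, a3: 8>3, a4: 4>2, a5: 11>7.
R3 strictly beats every other strategy against every opponent action, so it is strictly dominant.

R3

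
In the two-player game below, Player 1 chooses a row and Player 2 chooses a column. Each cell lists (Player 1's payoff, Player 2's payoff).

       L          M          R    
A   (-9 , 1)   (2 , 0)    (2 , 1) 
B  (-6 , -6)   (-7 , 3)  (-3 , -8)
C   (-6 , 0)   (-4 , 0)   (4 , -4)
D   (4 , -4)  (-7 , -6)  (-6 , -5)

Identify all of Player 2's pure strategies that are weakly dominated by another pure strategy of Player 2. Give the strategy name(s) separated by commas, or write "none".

R

L is not dominated — it holds its own against M at A (1>0); R at B (-6>-8).
M is not dominated — it holds its own against L at B (3>-6); R at B (3>-8).
R is weakly dominated by L (A: 1=1, B: -6>-8, C: 0>-4, D: -4>-5).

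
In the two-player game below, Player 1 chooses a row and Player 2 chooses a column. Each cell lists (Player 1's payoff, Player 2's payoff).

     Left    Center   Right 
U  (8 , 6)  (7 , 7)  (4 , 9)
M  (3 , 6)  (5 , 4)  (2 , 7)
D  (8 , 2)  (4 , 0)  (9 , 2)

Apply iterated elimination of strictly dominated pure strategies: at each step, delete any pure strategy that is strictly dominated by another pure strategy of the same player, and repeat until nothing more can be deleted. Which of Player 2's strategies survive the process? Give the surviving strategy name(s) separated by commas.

Left, Right

Player 1's strategy M is strictly dominated by U (Left: 8>3, Center: 7>5, Right: 4>2) and is removed.
For Player 2, Right strictly dominates Center on the remaining rows (U: 9>7, D: 2>0); eliminate Center.
Among the remaining strategies, none is strictly dominated by another pure strategy of the same player, so the elimination stops.
Surviving strategies — Player 1: {U, D}; Player 2: {Left, Right}.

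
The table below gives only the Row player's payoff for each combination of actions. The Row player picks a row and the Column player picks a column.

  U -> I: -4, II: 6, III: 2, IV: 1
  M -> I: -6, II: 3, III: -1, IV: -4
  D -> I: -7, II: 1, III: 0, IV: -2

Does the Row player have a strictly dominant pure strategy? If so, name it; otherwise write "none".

U vs M: I: -4>-6, II: 6>3, III: 2>-1, IV: 1>-4.
U vs D: I: -4>-7, II: 6>1, III: 2>0, IV: 1>-2.
U strictly beats every other strategy against every opponent action, so it is strictly dominant.

U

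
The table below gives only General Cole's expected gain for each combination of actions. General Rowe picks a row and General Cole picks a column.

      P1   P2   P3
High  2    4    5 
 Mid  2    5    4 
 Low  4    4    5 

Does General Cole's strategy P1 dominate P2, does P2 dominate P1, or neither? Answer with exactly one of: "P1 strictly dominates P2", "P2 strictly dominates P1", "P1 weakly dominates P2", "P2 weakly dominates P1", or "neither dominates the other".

P2 weakly dominates P1

Compare P1 to P2 across each opponent action: High: 2<4, Mid: 2<5, Low: 4=4.
P2 is at least as good everywhere and strictly better somewhere (tied at Low), so P2 weakly dominates P1.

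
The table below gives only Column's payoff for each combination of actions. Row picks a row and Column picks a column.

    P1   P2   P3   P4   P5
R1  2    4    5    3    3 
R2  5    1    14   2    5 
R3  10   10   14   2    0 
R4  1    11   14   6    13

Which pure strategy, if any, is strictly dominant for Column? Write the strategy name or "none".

P3 vs P1: R1: 5>2, R2: 14>5, R3: 14>10, R4: 14>1.
P3 vs P2: R1: 5>4, R2: 14>1, R3: 14>10, R4: 14>11.
P3 vs P4: R1: 5>3, R2: 14>2, R3: 14>2, R4: 14>6.
P3 vs P5: R1: 5>3, R2: 14>5, R3: 14>0, R4: 14>13.
P3 strictly beats every other strategy against every opponent action, so it is strictly dominant.

P3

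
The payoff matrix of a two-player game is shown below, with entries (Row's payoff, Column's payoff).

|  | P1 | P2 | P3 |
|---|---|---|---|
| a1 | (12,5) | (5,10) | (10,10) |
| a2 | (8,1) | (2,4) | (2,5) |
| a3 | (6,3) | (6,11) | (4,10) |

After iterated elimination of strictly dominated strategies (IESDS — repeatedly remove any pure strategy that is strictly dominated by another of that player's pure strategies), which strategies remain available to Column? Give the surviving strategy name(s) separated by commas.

For Row, a1 strictly dominates a2 on the remaining columns (P1: 12>8, P2: 5>2, P3: 10>2); eliminate a2.
Column P1 is eliminated: P2 beats it against every remaining row (a1: 10>5, a3: 11>3).
Among the remaining strategies, none is strictly dominated by another pure strategy of the same player, so the elimination stops.
Surviving strategies — Row: {a1, a3}; Column: {P2, P3}.

P2, P3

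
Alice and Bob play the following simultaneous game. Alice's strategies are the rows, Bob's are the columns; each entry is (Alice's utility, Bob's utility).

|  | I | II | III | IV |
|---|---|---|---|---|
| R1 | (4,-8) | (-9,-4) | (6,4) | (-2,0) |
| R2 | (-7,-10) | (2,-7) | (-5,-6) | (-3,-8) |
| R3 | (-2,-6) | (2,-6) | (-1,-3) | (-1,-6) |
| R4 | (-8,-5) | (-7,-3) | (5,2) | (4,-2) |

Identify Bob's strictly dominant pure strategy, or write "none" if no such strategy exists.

III vs I: R1: 4>-8, R2: -6>-10, R3: -3>-6, R4: 2>-5.
III vs II: R1: 4>-4, R2: -6>-7, R3: -3>-6, R4: 2>-3.
III vs IV: R1: 4>0, R2: -6>-8, R3: -3>-6, R4: 2>-2.
III strictly beats every other strategy against every opponent action, so it is strictly dominant.

III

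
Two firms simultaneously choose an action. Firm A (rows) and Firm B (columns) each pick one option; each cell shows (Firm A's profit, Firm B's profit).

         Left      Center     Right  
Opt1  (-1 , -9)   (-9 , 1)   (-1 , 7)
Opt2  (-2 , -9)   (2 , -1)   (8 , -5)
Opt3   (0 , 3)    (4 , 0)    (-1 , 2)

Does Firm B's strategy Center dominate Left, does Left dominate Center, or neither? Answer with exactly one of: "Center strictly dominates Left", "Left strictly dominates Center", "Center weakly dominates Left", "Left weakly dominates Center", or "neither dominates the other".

neither dominates the other

Compare Center to Left across every action of Firm A: Opt1: 1>-9, Opt2: -1>-9, Opt3: 0<3.
Center does better at Opt1, Opt2 but worse at Opt3; neither strategy dominates the other.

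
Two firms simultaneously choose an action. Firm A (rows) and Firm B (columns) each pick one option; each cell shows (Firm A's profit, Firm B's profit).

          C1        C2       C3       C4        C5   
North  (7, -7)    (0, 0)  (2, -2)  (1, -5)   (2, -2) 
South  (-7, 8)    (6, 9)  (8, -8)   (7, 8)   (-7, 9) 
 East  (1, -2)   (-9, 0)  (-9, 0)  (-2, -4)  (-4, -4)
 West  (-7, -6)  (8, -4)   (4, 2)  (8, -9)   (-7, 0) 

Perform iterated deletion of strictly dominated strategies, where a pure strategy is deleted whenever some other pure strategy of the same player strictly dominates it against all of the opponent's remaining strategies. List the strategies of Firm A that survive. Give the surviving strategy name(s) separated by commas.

North, South, West

Firm A's strategy East is strictly dominated by North (C1: 7>1, C2: 0>-9, C3: 2>-9, C4: 1>-2, C5: 2>-4) and is removed.
Firm B's strategy C1 is strictly dominated by C2 (North: 0>-7, South: 9>8, West: -4>-6) and is removed.
For Firm B, C2 strictly dominates C4 on the remaining rows (North: 0>-5, South: 9>8, West: -4>-9); eliminate C4.
Among the remaining strategies, none is strictly dominated by another pure strategy of the same player, so the elimination stops.
Surviving strategies — Firm A: {North, South, West}; Firm B: {C2, C3, C5}.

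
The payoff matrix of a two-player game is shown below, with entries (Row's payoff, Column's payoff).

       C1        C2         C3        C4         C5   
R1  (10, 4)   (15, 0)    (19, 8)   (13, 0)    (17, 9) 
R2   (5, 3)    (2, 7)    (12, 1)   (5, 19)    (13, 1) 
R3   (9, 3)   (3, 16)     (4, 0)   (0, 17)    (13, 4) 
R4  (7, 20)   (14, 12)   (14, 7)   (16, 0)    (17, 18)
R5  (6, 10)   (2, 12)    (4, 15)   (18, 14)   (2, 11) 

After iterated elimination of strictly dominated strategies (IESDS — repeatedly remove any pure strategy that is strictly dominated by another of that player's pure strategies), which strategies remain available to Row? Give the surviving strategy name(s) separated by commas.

R1, R4

Row R2 is eliminated: R1 beats it against every remaining column (C1: 10>5, C2: 15>2, C3: 19>12, C4: 13>5, C5: 17>13).
Row R3 is eliminated: R1 beats it against every remaining column (C1: 10>9, C2: 15>3, C3: 19>4, C4: 13>0, C5: 17>13).
For Column, C3 strictly dominates C4 on the remaining rows (R1: 8>0, R4: 7>0, R5: 15>14); eliminate C4.
Row R5 is eliminated: R1 beats it against every remaining column (C1: 10>6, C2: 15>2, C3: 19>4, C5: 17>2).
Column C2 is eliminated: C1 beats it against every remaining row (R1: 4>0, R4: 20>12).
Column C3 is eliminated: C5 beats it against every remaining row (R1: 9>8, R4: 18>7).
Among the remaining strategies, none is strictly dominated by another pure strategy of the same player, so the elimination stops.
Surviving strategies — Row: {R1, R4}; Column: {C1, C5}.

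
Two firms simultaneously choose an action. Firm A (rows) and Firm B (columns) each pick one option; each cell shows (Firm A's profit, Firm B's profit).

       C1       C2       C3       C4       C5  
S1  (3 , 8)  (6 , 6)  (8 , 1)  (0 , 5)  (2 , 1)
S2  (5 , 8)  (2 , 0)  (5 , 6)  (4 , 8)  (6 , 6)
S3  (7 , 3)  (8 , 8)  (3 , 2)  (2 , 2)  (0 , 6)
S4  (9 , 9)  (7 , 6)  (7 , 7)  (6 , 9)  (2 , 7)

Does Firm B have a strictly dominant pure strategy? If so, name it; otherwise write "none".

C1 fails to dominate C2 at S3 (3<8).
C2 fails to dominate C1 at S1 (6<8).
C3 fails to dominate C1 at S1 (1<8).
C4 fails to dominate C1 at S1 (5<8).
C5 fails to dominate C1 at S1 (1<8).
No single strategy dominates all the others.

none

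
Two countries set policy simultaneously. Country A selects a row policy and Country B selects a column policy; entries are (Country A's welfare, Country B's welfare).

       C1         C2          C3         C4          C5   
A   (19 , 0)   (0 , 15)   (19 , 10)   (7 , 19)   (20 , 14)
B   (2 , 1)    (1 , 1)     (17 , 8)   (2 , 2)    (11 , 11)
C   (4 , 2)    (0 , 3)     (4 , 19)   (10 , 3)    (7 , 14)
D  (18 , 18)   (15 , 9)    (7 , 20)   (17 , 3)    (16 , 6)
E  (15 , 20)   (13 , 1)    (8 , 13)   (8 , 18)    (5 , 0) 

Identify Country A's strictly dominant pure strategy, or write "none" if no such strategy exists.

A fails to dominate B at C2 (0<1).
B fails to dominate A at C1 (2<19).
C fails to dominate A at C1 (4<19).
D fails to dominate A at C1 (18<19).
E fails to dominate A at C1 (15<19).
No single strategy dominates all the others.

none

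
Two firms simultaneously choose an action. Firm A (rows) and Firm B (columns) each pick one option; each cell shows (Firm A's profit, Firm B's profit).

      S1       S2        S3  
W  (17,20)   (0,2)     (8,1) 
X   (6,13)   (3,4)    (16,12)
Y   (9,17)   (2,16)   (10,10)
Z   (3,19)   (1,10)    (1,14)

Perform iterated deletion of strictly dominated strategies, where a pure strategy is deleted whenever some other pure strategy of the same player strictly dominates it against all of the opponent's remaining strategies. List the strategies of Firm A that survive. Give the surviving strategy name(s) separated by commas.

W

For Firm A, X strictly dominates Z on the remaining columns (S1: 6>3, S2: 3>1, S3: 16>1); eliminate Z.
For Firm B, S1 strictly dominates S2 on the remaining rows (W: 20>2, X: 13>4, Y: 17>16); eliminate S2.
Column S3 is eliminated: S1 beats it against every remaining row (W: 20>1, X: 13>12, Y: 17>10).
Row X is eliminated: W beats it against every remaining column (S1: 17>6).
Row Y is eliminated: W beats it against every remaining column (S1: 17>9).
Among the remaining strategies, none is strictly dominated by another pure strategy of the same player, so the elimination stops.
Surviving strategies — Firm A: {W}; Firm B: {S1}.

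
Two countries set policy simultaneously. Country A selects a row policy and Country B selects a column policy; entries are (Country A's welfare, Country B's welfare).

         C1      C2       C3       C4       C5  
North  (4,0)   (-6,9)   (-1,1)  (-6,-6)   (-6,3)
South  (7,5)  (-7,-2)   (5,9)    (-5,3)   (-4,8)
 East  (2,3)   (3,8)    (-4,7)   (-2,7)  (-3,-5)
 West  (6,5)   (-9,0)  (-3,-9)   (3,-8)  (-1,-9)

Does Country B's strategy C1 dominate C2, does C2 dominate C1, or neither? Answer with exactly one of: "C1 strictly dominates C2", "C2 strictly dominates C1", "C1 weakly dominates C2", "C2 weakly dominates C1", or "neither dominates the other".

neither dominates the other

Compare C1 to C2 across every action of Country A: North: 0<9, South: 5>-2, East: 3<8, West: 5>0.
C1 does better at South, West but worse at North, East; neither strategy dominates the other.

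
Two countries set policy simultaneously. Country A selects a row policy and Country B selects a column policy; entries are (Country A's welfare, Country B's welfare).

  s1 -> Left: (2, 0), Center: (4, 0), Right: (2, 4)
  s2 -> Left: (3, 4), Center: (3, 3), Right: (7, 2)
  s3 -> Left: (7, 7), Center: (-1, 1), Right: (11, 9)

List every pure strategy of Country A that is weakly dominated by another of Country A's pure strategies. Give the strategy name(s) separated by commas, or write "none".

s1: no other strategy beats it everywhere (s2 at Center (4>3); s3 at Center (4>-1)).
s2: no other strategy beats it everywhere (s1 at Left (3>2); s3 at Center (3>-1)).
s3 is not dominated — it holds its own against s1 at Left (7>2); s2 at Left (7>3).

none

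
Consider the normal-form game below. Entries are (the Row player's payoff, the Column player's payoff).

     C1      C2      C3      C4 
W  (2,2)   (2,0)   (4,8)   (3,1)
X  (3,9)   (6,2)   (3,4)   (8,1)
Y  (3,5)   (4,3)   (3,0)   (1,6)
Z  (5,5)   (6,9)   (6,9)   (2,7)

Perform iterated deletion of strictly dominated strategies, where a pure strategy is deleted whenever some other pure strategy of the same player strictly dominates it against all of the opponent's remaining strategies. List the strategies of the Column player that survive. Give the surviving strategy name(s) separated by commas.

The Row player's strategy Y is strictly dominated by Z (C1: 5>3, C2: 6>4, C3: 6>3, C4: 2>1) and is removed.
For the Column player, C3 strictly dominates C4 on the remaining rows (W: 8>1, X: 4>1, Z: 9>7); eliminate C4.
For the Row player, Z strictly dominates W on the remaining columns (C1: 5>2, C2: 6>2, C3: 6>4); eliminate W.
Among the remaining strategies, none is strictly dominated by another pure strategy of the same player, so the elimination stops.
Surviving strategies — the Row player: {X, Z}; the Column player: {C1, C2, C3}.

C1, C2, C3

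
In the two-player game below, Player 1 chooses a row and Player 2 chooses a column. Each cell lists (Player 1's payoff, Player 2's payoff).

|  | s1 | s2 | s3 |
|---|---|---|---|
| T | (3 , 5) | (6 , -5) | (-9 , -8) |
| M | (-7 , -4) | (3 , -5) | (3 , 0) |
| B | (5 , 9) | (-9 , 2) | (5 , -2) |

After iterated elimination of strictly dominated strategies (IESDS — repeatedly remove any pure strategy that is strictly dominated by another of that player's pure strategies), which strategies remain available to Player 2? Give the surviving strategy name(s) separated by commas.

For Player 2, s1 strictly dominates s2 on the remaining rows (T: 5>-5, M: -4>-5, B: 9>2); eliminate s2.
Row T is eliminated: B beats it against every remaining column (s1: 5>3, s3: 5>-9).
Row M is eliminated: B beats it against every remaining column (s1: 5>-7, s3: 5>3).
For Player 2, s1 strictly dominates s3 on the remaining rows (B: 9>-2); eliminate s3.
Among the remaining strategies, none is strictly dominated by another pure strategy of the same player, so the elimination stops.
Surviving strategies — Player 1: {B}; Player 2: {s1}.

s1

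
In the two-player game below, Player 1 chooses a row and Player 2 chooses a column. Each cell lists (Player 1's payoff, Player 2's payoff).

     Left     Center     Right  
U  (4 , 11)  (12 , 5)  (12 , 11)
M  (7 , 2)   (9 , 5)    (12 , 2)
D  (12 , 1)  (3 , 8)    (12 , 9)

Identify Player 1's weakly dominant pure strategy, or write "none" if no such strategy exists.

none

U fails to dominate M at Left (4<7).
M fails to dominate U at Center (9<12).
D fails to dominate U at Center (3<12).
No single strategy dominates all the others.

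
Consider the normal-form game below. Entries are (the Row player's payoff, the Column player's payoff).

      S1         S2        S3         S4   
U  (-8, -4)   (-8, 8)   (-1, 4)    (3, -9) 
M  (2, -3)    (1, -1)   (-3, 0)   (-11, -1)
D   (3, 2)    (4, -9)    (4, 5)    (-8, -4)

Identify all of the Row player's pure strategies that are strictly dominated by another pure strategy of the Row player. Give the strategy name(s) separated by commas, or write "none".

Nothing dominates U: M at S3 (-1>-3); D at S4 (3>-8).
M is strictly dominated by D (S1: 3>2, S2: 4>1, S3: 4>-3, S4: -8>-11).
Nothing dominates D: U at S1 (3>-8); M at S1 (3>2).

M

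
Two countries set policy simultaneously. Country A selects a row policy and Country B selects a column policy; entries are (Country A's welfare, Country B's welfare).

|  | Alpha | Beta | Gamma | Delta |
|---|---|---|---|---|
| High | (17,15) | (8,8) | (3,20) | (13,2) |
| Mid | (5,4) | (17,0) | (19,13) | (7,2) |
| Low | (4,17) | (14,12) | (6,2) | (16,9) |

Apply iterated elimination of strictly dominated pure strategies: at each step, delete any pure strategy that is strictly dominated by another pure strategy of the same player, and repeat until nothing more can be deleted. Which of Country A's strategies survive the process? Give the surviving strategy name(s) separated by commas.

Mid

Column Beta is eliminated: Alpha beats it against every remaining row (High: 15>8, Mid: 4>0, Low: 17>12).
For Country B, Alpha strictly dominates Delta on the remaining rows (High: 15>2, Mid: 4>2, Low: 17>9); eliminate Delta.
Row Low is eliminated: Mid beats it against every remaining column (Alpha: 5>4, Gamma: 19>6).
For Country B, Gamma strictly dominates Alpha on the remaining rows (High: 20>15, Mid: 13>4); eliminate Alpha.
Row High is eliminated: Mid beats it against every remaining column (Gamma: 19>3).
Among the remaining strategies, none is strictly dominated by another pure strategy of the same player, so the elimination stops.
Surviving strategies — Country A: {Mid}; Country B: {Gamma}.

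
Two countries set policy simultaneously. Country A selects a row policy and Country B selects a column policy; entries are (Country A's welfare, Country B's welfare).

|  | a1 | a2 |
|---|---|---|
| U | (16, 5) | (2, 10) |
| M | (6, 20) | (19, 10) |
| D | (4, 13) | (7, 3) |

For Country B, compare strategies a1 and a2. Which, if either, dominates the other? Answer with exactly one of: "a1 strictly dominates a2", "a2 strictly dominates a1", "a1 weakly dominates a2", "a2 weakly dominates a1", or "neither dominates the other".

neither dominates the other

Compare a1 to a2 across each opponent action: U: 5<10, M: 20>10, D: 13>3.
a1 does better at M, D but worse at U; neither strategy dominates the other.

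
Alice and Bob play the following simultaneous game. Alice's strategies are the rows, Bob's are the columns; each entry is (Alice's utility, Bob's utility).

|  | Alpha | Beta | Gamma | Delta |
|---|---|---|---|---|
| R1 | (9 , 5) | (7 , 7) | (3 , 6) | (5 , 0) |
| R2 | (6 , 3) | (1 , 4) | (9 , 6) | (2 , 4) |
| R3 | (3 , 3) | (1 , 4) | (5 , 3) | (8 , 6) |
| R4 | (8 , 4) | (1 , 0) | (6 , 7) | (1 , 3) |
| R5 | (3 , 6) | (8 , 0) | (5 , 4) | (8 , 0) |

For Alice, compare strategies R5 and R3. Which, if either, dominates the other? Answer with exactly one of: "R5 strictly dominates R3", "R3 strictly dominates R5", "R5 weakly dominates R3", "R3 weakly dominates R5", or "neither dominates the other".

R5's payoffs vs R3's, by Bob's action — Alpha: 3=3, Beta: 8>1, Gamma: 5=5, Delta: 8=8.
R5 is at least as good everywhere and strictly better somewhere (tied only at Alpha, Gamma, Delta), so R5 weakly but not strictly dominates R3.

R5 weakly dominates R3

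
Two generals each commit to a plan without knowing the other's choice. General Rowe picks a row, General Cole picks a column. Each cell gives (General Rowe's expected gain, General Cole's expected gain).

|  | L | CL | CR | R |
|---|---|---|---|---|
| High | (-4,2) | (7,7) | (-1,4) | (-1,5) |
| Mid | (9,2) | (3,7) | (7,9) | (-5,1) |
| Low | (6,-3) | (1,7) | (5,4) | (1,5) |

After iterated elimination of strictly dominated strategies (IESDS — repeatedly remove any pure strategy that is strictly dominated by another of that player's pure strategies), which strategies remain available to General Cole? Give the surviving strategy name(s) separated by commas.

CL, CR

General Cole's strategy L is strictly dominated by CL (High: 7>2, Mid: 7>2, Low: 7>-3) and is removed.
Column R is eliminated: CL beats it against every remaining row (High: 7>5, Mid: 7>1, Low: 7>5).
For General Rowe, Mid strictly dominates Low on the remaining columns (CL: 3>1, CR: 7>5); eliminate Low.
Among the remaining strategies, none is strictly dominated by another pure strategy of the same player, so the elimination stops.
Surviving strategies — General Rowe: {High, Mid}; General Cole: {CL, CR}.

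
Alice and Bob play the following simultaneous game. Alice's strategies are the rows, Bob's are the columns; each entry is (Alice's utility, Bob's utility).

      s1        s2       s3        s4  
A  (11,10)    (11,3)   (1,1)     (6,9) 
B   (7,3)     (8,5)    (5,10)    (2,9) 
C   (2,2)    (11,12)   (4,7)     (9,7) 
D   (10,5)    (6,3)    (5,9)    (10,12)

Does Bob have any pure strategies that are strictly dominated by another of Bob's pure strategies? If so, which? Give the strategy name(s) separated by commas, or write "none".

none

s1 is not dominated — it holds its own against s2 at A (10>3); s3 at A (10>1); s4 at A (10>9).
Nothing dominates s2: s1 at B (5>3); s3 at A (3>1); s4 at C (12>7).
s3: no other strategy beats it everywhere (s1 at B (10>3); s2 at B (10>5); s4 at B (10>9)).
s4 is not dominated — it holds its own against s1 at B (9>3); s2 at A (9>3); s3 at A (9>1).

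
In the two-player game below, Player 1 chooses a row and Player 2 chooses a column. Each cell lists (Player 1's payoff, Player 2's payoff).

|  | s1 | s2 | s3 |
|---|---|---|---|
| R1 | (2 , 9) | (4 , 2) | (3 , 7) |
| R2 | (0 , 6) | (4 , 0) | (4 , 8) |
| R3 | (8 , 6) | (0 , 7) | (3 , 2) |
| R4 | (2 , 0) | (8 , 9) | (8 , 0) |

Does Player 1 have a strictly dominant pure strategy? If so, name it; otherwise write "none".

none

R1 fails to dominate R2 at s2 (4=4).
R2 fails to dominate R1 at s1 (0<2).
R3 fails to dominate R1 at s2 (0<4).
R4 fails to dominate R1 at s1 (2=2).
No single strategy dominates all the others.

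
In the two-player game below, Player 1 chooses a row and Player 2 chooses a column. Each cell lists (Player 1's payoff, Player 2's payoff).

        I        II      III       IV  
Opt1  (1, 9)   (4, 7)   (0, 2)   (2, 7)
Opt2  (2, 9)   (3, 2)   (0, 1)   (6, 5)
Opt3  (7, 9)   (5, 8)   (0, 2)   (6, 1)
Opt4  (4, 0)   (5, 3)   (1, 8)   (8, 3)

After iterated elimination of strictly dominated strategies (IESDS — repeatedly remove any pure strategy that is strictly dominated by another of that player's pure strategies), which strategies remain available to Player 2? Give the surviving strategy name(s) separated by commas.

Row Opt1 is eliminated: Opt4 beats it against every remaining column (I: 4>1, II: 5>4, III: 1>0, IV: 8>2).
Player 1's strategy Opt2 is strictly dominated by Opt4 (I: 4>2, II: 5>3, III: 1>0, IV: 8>6) and is removed.
Column IV is eliminated: III beats it against every remaining row (Opt3: 2>1, Opt4: 8>3).
Among the remaining strategies, none is strictly dominated by another pure strategy of the same player, so the elimination stops.
Surviving strategies — Player 1: {Opt3, Opt4}; Player 2: {I, II, III}.

I, II, III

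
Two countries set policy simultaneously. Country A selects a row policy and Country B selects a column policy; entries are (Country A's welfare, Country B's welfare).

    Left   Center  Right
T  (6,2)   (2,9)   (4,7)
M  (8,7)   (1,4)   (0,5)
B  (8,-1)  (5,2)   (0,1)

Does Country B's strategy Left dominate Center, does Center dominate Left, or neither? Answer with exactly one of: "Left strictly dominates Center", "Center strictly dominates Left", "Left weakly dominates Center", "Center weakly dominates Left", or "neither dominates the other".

neither dominates the other

Compare Left to Center across every action of Country A: T: 2<9, M: 7>4, B: -1<2.
Left does better at M but worse at T, B; neither strategy dominates the other.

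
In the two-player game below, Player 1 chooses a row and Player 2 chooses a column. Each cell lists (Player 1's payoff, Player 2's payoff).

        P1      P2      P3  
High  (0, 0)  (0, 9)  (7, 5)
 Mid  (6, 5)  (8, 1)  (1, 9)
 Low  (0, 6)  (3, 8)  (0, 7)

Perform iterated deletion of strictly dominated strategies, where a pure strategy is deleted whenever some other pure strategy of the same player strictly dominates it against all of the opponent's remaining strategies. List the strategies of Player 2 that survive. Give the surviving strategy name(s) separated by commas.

Player 1's strategy Low is strictly dominated by Mid (P1: 6>0, P2: 8>3, P3: 1>0) and is removed.
Player 2's strategy P1 is strictly dominated by P3 (High: 5>0, Mid: 9>5) and is removed.
Among the remaining strategies, none is strictly dominated by another pure strategy of the same player, so the elimination stops.
Surviving strategies — Player 1: {High, Mid}; Player 2: {P2, P3}.

P2, P3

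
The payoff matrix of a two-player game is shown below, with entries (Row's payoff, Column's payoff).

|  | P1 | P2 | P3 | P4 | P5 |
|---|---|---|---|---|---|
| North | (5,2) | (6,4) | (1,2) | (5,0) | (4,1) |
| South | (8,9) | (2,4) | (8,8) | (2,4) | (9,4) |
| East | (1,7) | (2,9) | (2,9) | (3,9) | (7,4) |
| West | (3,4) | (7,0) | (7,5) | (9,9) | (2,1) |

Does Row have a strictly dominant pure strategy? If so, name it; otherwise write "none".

none

North fails to dominate South at P1 (5<8).
South fails to dominate North at P2 (2<6).
East fails to dominate North at P1 (1<5).
West fails to dominate North at P1 (3<5).
No single strategy dominates all the others.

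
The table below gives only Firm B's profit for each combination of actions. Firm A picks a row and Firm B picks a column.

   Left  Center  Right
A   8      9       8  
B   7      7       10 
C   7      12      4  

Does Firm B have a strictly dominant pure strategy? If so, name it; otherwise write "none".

Left fails to dominate Center at A (8<9).
Center fails to dominate Left at B (7=7).
Right fails to dominate Left at A (8=8).
No single strategy dominates all the others.

none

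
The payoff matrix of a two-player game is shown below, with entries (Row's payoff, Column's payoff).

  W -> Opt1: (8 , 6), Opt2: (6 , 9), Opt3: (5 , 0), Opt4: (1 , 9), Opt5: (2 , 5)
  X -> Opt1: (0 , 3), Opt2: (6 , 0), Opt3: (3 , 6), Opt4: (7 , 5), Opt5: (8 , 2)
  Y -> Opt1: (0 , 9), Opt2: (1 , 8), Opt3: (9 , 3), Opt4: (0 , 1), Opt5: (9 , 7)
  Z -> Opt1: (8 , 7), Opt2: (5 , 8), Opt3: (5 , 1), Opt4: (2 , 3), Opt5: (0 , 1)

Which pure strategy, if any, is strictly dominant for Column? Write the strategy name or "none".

Opt1 fails to dominate Opt2 at W (6<9).
Opt2 fails to dominate Opt1 at X (0<3).
Opt3 fails to dominate Opt1 at W (0<6).
Opt4 fails to dominate Opt1 at Y (1<9).
Opt5 fails to dominate Opt1 at W (5<6).
No single strategy dominates all the others.

none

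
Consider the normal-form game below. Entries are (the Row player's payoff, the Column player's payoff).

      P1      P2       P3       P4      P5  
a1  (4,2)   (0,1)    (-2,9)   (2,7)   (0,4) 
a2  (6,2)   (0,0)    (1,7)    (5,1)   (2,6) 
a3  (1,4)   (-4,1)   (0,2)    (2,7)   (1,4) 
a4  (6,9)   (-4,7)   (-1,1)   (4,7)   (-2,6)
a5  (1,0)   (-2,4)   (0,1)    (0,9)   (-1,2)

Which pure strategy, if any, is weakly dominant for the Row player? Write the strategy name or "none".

a2 vs a1: P1: 6>4, P2: 0=0, P3: 1>-2, P4: 5>2, P5: 2>0.
a2 vs a3: P1: 6>1, P2: 0>-4, P3: 1>0, P4: 5>2, P5: 2>1.
a2 vs a4: P1: 6=6, P2: 0>-4, P3: 1>-1, P4: 5>4, P5: 2>-2.
a2 vs a5: P1: 6>1, P2: 0>-2, P3: 1>0, P4: 5>0, P5: 2>-1.
a2 is at least as good as every other strategy against every opponent action, so it is weakly dominant.

a2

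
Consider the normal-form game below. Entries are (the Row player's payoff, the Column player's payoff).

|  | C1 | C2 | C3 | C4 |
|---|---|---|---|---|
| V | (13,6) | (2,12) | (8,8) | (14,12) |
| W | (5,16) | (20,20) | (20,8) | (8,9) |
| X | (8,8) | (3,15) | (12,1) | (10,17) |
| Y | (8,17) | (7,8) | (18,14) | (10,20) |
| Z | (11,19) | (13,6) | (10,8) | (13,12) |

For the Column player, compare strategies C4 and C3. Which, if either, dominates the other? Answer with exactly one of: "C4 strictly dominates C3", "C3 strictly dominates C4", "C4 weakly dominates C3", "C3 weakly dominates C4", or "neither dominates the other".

C4 strictly dominates C3

Compare C4 to C3 across each choice by the Row player: V: 12>8, W: 9>8, X: 17>1, Y: 20>14, Z: 12>8.
C4 gives a strictly higher payoff against each choice by the Row player, so C4 strictly dominates C3.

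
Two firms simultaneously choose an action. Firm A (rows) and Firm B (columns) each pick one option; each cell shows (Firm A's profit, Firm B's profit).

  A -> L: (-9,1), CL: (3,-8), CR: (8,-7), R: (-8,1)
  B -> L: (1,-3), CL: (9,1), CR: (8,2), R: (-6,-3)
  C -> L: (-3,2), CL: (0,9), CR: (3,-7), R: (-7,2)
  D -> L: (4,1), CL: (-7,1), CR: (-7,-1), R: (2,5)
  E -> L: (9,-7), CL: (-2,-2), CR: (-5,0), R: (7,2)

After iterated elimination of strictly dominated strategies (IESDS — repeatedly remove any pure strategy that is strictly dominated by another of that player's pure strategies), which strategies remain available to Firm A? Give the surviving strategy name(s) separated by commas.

Row C is eliminated: B beats it against every remaining column (L: 1>-3, CL: 9>0, CR: 8>3, R: -6>-7).
Firm A's strategy D is strictly dominated by E (L: 9>4, CL: -2>-7, CR: -5>-7, R: 7>2) and is removed.
For Firm B, CR strictly dominates CL on the remaining rows (A: -7>-8, B: 2>1, E: 0>-2); eliminate CL.
Among the remaining strategies, none is strictly dominated by another pure strategy of the same player, so the elimination stops.
Surviving strategies — Firm A: {A, B, E}; Firm B: {L, CR, R}.

A, B, E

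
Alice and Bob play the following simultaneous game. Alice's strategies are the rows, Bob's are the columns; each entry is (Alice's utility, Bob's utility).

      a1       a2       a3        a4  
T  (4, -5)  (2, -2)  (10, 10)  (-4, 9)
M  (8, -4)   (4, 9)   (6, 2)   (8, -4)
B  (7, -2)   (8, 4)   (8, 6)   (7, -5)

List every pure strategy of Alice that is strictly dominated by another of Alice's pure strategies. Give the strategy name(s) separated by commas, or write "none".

none

T is not dominated — it holds its own against M at a3 (10>6); B at a3 (10>8).
Nothing dominates M: T at a1 (8>4); B at a1 (8>7).
B is not dominated — it holds its own against T at a1 (7>4); M at a2 (8>4).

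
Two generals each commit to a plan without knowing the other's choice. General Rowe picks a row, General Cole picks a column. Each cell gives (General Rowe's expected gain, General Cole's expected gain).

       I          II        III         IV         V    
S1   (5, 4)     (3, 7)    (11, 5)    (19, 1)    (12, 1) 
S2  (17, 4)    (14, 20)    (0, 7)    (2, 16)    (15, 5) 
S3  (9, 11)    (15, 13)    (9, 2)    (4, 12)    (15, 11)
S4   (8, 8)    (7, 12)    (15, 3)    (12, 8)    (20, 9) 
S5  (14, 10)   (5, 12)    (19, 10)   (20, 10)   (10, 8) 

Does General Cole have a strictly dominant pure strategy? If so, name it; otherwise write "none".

II

II vs I: S1: 7>4, S2: 20>4, S3: 13>11, S4: 12>8, S5: 12>10.
II vs III: S1: 7>5, S2: 20>7, S3: 13>2, S4: 12>3, S5: 12>10.
II vs IV: S1: 7>1, S2: 20>16, S3: 13>12, S4: 12>8, S5: 12>10.
II vs V: S1: 7>1, S2: 20>5, S3: 13>11, S4: 12>9, S5: 12>8.
II strictly beats every other strategy against every opponent action, so it is strictly dominant.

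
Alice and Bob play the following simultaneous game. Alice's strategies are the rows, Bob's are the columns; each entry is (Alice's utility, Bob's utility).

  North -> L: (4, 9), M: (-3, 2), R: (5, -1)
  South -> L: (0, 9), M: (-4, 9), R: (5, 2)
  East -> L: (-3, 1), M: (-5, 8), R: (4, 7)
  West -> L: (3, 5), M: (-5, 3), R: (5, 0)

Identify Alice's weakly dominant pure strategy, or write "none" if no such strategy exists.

North

North vs South: L: 4>0, M: -3>-4, R: 5=5.
North vs East: L: 4>-3, M: -3>-5, R: 5>4.
North vs West: L: 4>3, M: -3>-5, R: 5=5.
North is at least as good as every other strategy against every opponent action, so it is weakly dominant.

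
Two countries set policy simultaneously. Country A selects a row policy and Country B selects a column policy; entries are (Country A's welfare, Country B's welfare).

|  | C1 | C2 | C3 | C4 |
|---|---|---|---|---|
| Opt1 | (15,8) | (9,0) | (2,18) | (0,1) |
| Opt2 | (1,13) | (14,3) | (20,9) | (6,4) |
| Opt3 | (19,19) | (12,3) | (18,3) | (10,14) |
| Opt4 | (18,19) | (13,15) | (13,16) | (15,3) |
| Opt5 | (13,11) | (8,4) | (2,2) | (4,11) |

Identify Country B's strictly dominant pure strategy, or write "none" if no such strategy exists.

C1 fails to dominate C3 at Opt1 (8<18).
C2 fails to dominate C1 at Opt1 (0<8).
C3 fails to dominate C1 at Opt2 (9<13).
C4 fails to dominate C1 at Opt1 (1<8).
No single strategy dominates all the others.

none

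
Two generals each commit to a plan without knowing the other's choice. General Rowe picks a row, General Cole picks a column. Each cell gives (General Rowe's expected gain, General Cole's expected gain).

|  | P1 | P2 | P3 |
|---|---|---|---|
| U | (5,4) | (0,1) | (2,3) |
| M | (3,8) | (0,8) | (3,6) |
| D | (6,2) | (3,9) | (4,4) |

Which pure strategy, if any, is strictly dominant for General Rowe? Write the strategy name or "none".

D

D vs U: P1: 6>5, P2: 3>0, P3: 4>2.
D vs M: P1: 6>3, P2: 3>0, P3: 4>3.
D strictly beats every other strategy against every opponent action, so it is strictly dominant.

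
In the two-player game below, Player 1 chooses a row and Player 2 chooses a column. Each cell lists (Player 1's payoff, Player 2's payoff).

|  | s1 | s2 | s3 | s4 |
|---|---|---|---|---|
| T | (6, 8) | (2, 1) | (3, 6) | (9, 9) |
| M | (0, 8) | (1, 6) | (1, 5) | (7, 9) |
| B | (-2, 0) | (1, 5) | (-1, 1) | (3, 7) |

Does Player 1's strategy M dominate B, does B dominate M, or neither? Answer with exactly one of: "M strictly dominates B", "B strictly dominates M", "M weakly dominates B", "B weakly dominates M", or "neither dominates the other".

Compare M to B across each opponent action: s1: 0>-2, s2: 1=1, s3: 1>-1, s4: 7>3.
M is at least as good everywhere and strictly better somewhere (tied only at s2), so M weakly but not strictly dominates B.

M weakly dominates B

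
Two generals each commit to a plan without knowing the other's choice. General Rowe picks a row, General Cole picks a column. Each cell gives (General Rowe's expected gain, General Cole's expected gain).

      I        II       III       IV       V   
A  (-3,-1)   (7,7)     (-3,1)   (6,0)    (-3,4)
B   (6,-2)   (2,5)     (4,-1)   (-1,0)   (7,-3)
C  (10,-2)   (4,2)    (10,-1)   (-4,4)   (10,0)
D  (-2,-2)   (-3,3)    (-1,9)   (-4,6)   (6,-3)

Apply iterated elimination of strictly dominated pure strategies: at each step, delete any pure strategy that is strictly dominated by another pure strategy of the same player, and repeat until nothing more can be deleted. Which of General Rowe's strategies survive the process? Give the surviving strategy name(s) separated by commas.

A

For General Rowe, B strictly dominates D on the remaining columns (I: 6>-2, II: 2>-3, III: 4>-1, IV: -1>-4, V: 7>6); eliminate D.
For General Cole, II strictly dominates I on the remaining rows (A: 7>-1, B: 5>-2, C: 2>-2); eliminate I.
For General Cole, II strictly dominates III on the remaining rows (A: 7>1, B: 5>-1, C: 2>-1); eliminate III.
General Cole's strategy V is strictly dominated by II (A: 7>4, B: 5>-3, C: 2>0) and is removed.
Row B is eliminated: A beats it against every remaining column (II: 7>2, IV: 6>-1).
Row C is eliminated: A beats it against every remaining column (II: 7>4, IV: 6>-4).
For General Cole, II strictly dominates IV on the remaining rows (A: 7>0); eliminate IV.
Among the remaining strategies, none is strictly dominated by another pure strategy of the same player, so the elimination stops.
Surviving strategies — General Rowe: {A}; General Cole: {II}.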